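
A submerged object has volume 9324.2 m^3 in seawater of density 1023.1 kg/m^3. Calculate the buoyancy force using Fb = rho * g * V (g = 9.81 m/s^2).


Formula: Fb = rho * g * V
Substituting: Fb = 1023.1 * 9.81 * 9324.2
Intermediate: 1023.1 * 9.81 = 10036.611
Result: Fb = 10036.611 * 9324.2 ≈ 93583000 N (5 s.f.)

93583000 N


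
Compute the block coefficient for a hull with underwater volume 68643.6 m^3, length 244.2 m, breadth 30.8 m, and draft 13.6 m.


Formula: Cb = V / (L * B * T)
Step 1 — L * B * T = 244.2 * 30.8 * 13.6 = 102290.496 m^3
Step 2 — Cb = 68643.6 / 102290.496 ≈ 0.67107 (5 s.f.)

0.67107


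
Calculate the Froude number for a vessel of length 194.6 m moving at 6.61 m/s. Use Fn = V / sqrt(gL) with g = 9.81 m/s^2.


Formula: Fn = V / sqrt(g * L)
Step 1 — g * L = 9.81 * 194.6 = 1909.026
Step 2 — sqrt(g * L) = sqrt(1909.026) = 43.692402
Step 3 — Fn = 6.61 / 43.692402 ≈ 0.15128 (5 s.f.)

0.15128


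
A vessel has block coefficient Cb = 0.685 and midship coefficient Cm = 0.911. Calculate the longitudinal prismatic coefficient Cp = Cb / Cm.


Formula: Cp = Cb / Cm
Substituting: Cp = 0.685 / 0.911
Result: Cp ≈ 0.75192 (5 s.f.)

0.75192


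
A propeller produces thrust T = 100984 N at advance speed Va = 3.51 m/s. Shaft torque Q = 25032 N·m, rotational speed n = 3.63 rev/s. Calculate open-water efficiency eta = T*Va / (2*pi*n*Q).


Formula: eta = T * Va / (2 * pi * n * Q)
Step 1 — numerator = T * Va = 100984 * 3.51 = 354453.84
Step 2 — 2 * pi * n = 2 * pi * 3.63 = 22.807963
Step 3 — denominator = 22.807963 * 25032 = 570928.93
Step 4 — eta = 354453.84 / 570928.93 ≈ 0.62084 (5 s.f.)

0.62084


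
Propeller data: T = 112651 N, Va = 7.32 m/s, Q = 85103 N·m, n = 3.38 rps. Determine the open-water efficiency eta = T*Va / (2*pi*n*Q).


Formula: eta = T * Va / (2 * pi * n * Q)
Step 1 — numerator = T * Va = 112651 * 7.32 = 824605.32
Step 2 — 2 * pi * n = 2 * pi * 3.38 = 21.237166
Step 3 — denominator = 21.237166 * 85103 = 1807346.54
Step 4 — eta = 824605.32 / 1807346.54 ≈ 0.45625 (5 s.f.)

0.45625


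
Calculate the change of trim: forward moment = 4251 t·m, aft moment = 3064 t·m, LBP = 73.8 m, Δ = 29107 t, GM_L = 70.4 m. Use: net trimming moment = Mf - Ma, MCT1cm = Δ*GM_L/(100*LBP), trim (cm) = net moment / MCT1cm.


Formula: net trimming moment = Mf - Ma; MCT1cm = Δ*GM_L/(100*LBP); trim = net moment / MCT1cm
Step 1 — net trimming moment = 4251 - 3064 = 1187 t·m
Step 2 — MCT1cm = 29107 * 70.4 / (100 * 73.8) = 277.6603 t·m/cm
Step 3 — trim = 1187 / 277.6603 ≈ 4.2750 cm (5 s.f.)

4.2750 cm


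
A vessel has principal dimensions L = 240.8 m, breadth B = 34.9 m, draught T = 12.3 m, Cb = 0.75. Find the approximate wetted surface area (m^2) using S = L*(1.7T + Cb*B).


Formula: S = 1.7*L*T + V/T with V = Cb*L*B*T, i.e. S = L * (1.7*T + Cb*B)
Step 1 — 1.7*T = 1.7 * 12.3 = 20.91 m
Step 2 — Cb*B = 0.75 * 34.9 = 26.175 m
Step 3 — 1.7*T + Cb*B = 20.91 + 26.175 = 47.085 m
Step 4 — S = 240.8 * 47.085 ≈ 11338 m^2 (5 s.f.)

11338 m^2


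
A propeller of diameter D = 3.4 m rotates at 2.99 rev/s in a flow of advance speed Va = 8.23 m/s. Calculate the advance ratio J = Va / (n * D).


Formula: J = Va / (n * D)
Step 1 — n * D = 2.99 * 3.4 = 10.166
Step 2 — J = 8.23 / 10.166 ≈ 0.80956 (5 s.f.)

0.80956


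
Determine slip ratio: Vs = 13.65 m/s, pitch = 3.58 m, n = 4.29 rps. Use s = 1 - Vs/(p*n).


Formula: s = 1 - Vs / (p * n)
Step 1 — p * n = 3.58 * 4.29 = 15.3582
Step 2 — Vs / (p*n) = 13.65 / 15.3582 = 0.888776 (6 d.p.)
Step 3 — s = 1 - 0.888776 = 0.111224

0.111224


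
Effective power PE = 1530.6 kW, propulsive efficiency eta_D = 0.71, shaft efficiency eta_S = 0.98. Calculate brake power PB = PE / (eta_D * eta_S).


Formula: PB = PE / (eta_D * eta_S)
Step 1 — combined efficiency = eta_D * eta_S = 0.71 * 0.98 = 0.6958
Step 2 — PB = 1530.6 / 0.6958 ≈ 2199.8 kW (5 s.f.)

2199.8 kW


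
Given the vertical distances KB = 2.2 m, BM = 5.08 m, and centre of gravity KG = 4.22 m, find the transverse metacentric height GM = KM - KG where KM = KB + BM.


Formula: GM = KB + BM - KG
Step 1 — KM = KB + BM = 2.2 + 5.08 = 7.28 m
Step 2 — GM = KM - KG = 7.28 - 4.22 = 3.06 m

3.06 m


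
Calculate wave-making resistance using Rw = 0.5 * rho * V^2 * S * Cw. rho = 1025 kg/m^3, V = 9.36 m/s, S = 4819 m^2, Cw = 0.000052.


Formula: Rw = 0.5 * rho * V^2 * S * Cw
Step 1 — V^2 = 9.36^2 = 87.6096
Step 2 — 0.5 * rho * V^2 = 0.5 * 1025 * 87.6096 = 44899.92
Step 3 — Rw = 44899.92 * 4819 * 0.000052 ≈ 11251 N (5 s.f.)

11251 N


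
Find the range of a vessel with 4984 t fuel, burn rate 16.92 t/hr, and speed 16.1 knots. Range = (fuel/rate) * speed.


Formula: endurance = fuel / rate; range = endurance * speed
Step 1 — endurance = 4984 / 16.92 = 294.5626 hours
Step 2 — range = 294.5626 * 16.1 ≈ 4742.5 nautical miles (5 s.f.)

4742.5 NM


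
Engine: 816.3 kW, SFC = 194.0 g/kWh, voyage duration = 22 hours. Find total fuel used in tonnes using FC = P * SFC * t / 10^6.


Formula: FC (tonnes) = P * SFC * t / 1,000,000
Step 1 — P * SFC * t = 816.3 * 194.0 * 22 = 3483968.4 g
Step 2 — FC (tonnes) = 3483968.4 / 1,000,000 ≈ 3.4840 tonnes (5 s.f.)

3.4840 tonnes


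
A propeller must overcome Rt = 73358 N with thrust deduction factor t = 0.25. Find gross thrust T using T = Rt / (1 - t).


Formula: T = Rt / (1 - t)
Step 1 — (1 - t) = 1 - 0.25 = 0.75
Step 2 — T = 73358 / 0.75 ≈ 97811 N (5 s.f.)

97811 N


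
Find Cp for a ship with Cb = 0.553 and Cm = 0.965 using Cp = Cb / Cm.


Formula: Cp = Cb / Cm
Substituting: Cp = 0.553 / 0.965
Result: Cp ≈ 0.57306 (5 s.f.)

0.57306


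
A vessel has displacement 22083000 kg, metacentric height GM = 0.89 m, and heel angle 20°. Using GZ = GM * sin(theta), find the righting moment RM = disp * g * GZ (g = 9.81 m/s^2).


Formula: GZ = GM * sin(theta); RM = disp * g * GZ
Step 1 — GZ = 0.89 * sin(20°) = 0.89 * 0.34202 = 0.304398 m
Step 2 — RM = 22083000 * 9.81 * 0.304398 ≈ 65943000 N·m (5 s.f.)

65943000 N·m


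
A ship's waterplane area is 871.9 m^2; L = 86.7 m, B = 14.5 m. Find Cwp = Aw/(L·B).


Formula: Cwp = Aw / (L * B)
Step 1 — L * B = 86.7 * 14.5 = 1257.15 m^2
Step 2 — Cwp = 871.9 / 1257.15 ≈ 0.69355 (5 s.f.)

0.69355


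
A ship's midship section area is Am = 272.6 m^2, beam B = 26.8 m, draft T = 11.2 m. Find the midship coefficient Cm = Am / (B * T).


Formula: Cm = Am / (B * T)
Step 1 — B * T = 26.8 * 11.2 = 300.16 m^2
Step 2 — Cm = 272.6 / 300.16 ≈ 0.90818 (5 s.f.)

0.90818


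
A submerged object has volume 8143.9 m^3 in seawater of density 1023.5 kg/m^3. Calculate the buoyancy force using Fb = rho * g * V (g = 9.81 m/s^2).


Formula: Fb = rho * g * V
Substituting: Fb = 1023.5 * 9.81 * 8143.9
Intermediate: 1023.5 * 9.81 = 10040.535
Result: Fb = 10040.535 * 8143.9 ≈ 81769000 N (5 s.f.)

81769000 N


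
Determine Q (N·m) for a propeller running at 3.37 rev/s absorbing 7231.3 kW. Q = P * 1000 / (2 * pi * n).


Formula: Q = P_W / (2 * pi * n)
Step 1 — P_W = 7231.3 kW * 1000 = 7231300.0 W
Step 2 — 2 * pi * n = 2 * pi * 3.37 = 21.174334
Step 3 — Q = 7231300.0 / 21.174334 ≈ 341510 N·m (5 s.f.)

341510 N·m


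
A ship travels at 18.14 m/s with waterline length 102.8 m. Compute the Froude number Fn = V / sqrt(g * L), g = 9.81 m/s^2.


Formula: Fn = V / sqrt(g * L)
Step 1 — g * L = 9.81 * 102.8 = 1008.468
Step 2 — sqrt(g * L) = sqrt(1008.468) = 31.756385
Step 3 — Fn = 18.14 / 31.756385 ≈ 0.57122 (5 s.f.)

0.57122


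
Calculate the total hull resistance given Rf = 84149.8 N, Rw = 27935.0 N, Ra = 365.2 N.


Formula: Rt = Rf + Rw + Ra
Substituting: Rt = 84149.8 + 27935.0 + 365.2
Result: Rt = 112450.0 N

112450.0 N


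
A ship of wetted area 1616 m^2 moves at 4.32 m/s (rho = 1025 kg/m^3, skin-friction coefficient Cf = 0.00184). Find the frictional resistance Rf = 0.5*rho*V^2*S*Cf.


Formula: Rf = 0.5 * rho * V^2 * S * Cf
Step 1 — V^2 = 4.32^2 = 18.6624
Step 2 — 0.5 * rho * V^2 = 0.5 * 1025 * 18.6624 = 9564.48
Step 3 — Rf = 9564.48 * 1616 * 0.00184 ≈ 28439 N (5 s.f.)

28439 N


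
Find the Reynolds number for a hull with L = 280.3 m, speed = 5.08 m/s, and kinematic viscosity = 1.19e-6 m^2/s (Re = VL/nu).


Formula: Re = V * L / nu
Step 1 — V * L = 5.08 * 280.3 = 1423.924 m^2/s
Step 2 — Re = 1423.924 / 1.19e-6 = 1.20e+09

1.20e+09


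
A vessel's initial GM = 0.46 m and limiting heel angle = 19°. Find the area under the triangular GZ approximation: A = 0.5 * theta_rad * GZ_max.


Formula: GZ_max = GM * sin(theta); Area = 0.5 * theta_rad * GZ_max
Step 1 — GZ_max = 0.46 * sin(19°) = 0.46 * 0.325568 = 0.149761 m
Step 2 — theta_rad = 19 * pi/180 = 0.331613 rad
Step 3 — Area = 0.5 * 0.331613 * 0.149761 ≈ 0.024831 m·rad (5 s.f.)

0.024831 m·rad


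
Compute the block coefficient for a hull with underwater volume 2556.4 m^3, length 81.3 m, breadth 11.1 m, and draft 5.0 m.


Formula: Cb = V / (L * B * T)
Step 1 — L * B * T = 81.3 * 11.1 * 5.0 = 4512.15 m^3
Step 2 — Cb = 2556.4 / 4512.15 ≈ 0.56656 (5 s.f.)

0.56656


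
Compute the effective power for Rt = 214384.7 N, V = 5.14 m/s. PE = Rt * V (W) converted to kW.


Formula: PE = Rt * V / 1000 (kW)
Step 1 — PE (W) = 214384.7 * 5.14 = 1101937.358 W
Step 2 — PE (kW) = 1101937.358 / 1000 ≈ 1101.9 kW (5 s.f.)

1101.9 kW


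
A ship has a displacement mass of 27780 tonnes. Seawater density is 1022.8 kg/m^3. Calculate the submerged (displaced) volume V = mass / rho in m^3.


Formula: V = mass / rho
Step 1 — convert tonnes to kg: 27780 t * 1000 = 27780000 kg
Step 2 — V = 27780000 / 1022.8 ≈ 27161 m^3 (5 s.f.)

27161 m^3


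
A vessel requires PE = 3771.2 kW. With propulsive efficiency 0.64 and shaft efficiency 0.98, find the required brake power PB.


Formula: PB = PE / (eta_D * eta_S)
Step 1 — combined efficiency = eta_D * eta_S = 0.64 * 0.98 = 0.6272
Step 2 — PB = 3771.2 / 0.6272 ≈ 6012.8 kW (5 s.f.)

6012.8 kW


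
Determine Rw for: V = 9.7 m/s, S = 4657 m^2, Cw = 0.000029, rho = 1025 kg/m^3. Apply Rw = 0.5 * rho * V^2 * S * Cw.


Formula: Rw = 0.5 * rho * V^2 * S * Cw
Step 1 — V^2 = 9.7^2 = 94.09
Step 2 — 0.5 * rho * V^2 = 0.5 * 1025 * 94.09 = 48221.125
Step 3 — Rw = 48221.125 * 4657 * 0.000029 ≈ 6512.4 N (5 s.f.)

6512.4 N


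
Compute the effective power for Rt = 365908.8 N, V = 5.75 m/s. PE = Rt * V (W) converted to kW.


Formula: PE = Rt * V / 1000 (kW)
Step 1 — PE (W) = 365908.8 * 5.75 = 2103975.6 W
Step 2 — PE (kW) = 2103975.6 / 1000 ≈ 2104.0 kW (5 s.f.)

2104.0 kW


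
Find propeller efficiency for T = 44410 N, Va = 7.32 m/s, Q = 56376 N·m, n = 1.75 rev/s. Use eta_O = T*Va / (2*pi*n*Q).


Formula: eta = T * Va / (2 * pi * n * Q)
Step 1 — numerator = T * Va = 44410 * 7.32 = 325081.2
Step 2 — 2 * pi * n = 2 * pi * 1.75 = 10.995574
Step 3 — denominator = 10.995574 * 56376 = 619886.48
Step 4 — eta = 325081.2 / 619886.48 ≈ 0.52442 (5 s.f.)

0.52442


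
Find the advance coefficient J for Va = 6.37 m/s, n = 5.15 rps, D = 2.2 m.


Formula: J = Va / (n * D)
Step 1 — n * D = 5.15 * 2.2 = 11.33
Step 2 — J = 6.37 / 11.33 ≈ 0.56222 (5 s.f.)

0.56222


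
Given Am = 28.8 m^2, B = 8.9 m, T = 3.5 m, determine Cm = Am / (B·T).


Formula: Cm = Am / (B * T)
Step 1 — B * T = 8.9 * 3.5 = 31.15 m^2
Step 2 — Cm = 28.8 / 31.15 ≈ 0.92456 (5 s.f.)

0.92456


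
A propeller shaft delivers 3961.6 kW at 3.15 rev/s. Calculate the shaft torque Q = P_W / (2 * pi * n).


Formula: Q = P_W / (2 * pi * n)
Step 1 — P_W = 3961.6 kW * 1000 = 3961600.0 W
Step 2 — 2 * pi * n = 2 * pi * 3.15 = 19.792034
Step 3 — Q = 3961600.0 / 19.792034 ≈ 200160 N·m (5 s.f.)

200160 N·m


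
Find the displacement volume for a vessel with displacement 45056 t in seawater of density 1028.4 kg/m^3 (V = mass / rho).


Formula: V = mass / rho
Step 1 — convert tonnes to kg: 45056 t * 1000 = 45056000 kg
Step 2 — V = 45056000 / 1028.4 ≈ 43812 m^3 (5 s.f.)

43812 m^3


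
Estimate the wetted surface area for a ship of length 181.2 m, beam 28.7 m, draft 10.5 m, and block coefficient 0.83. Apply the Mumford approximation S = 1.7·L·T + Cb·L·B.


Formula: S = 1.7*L*T + V/T with V = Cb*L*B*T, i.e. S = L * (1.7*T + Cb*B)
Step 1 — 1.7*T = 1.7 * 10.5 = 17.85 m
Step 2 — Cb*B = 0.83 * 28.7 = 23.821 m
Step 3 — 1.7*T + Cb*B = 17.85 + 23.821 = 41.671 m
Step 4 — S = 181.2 * 41.671 ≈ 7550.8 m^2 (5 s.f.)

7550.8 m^2


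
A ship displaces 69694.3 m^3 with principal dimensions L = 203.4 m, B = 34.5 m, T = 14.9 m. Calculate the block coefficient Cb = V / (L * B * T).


Formula: Cb = V / (L * B * T)
Step 1 — L * B * T = 203.4 * 34.5 * 14.9 = 104557.77 m^3
Step 2 — Cb = 69694.3 / 104557.77 ≈ 0.66656 (5 s.f.)

0.66656


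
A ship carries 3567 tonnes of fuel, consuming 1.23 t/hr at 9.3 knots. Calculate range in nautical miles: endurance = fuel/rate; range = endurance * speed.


Formula: endurance = fuel / rate; range = endurance * speed
Step 1 — endurance = 3567 / 1.23 = 2900.0 hours
Step 2 — range = 2900.0 * 9.3 ≈ 26970 nautical miles (5 s.f.)

26970 NM


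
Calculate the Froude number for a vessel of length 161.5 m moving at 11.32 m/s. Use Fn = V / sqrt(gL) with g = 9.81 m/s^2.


Formula: Fn = V / sqrt(g * L)
Step 1 — g * L = 9.81 * 161.5 = 1584.315
Step 2 — sqrt(g * L) = sqrt(1584.315) = 39.803455
Step 3 — Fn = 11.32 / 39.803455 ≈ 0.28440 (5 s.f.)

0.28440


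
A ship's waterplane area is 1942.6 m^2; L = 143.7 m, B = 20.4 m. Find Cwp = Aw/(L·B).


Formula: Cwp = Aw / (L * B)
Step 1 — L * B = 143.7 * 20.4 = 2931.48 m^2
Step 2 — Cwp = 1942.6 / 2931.48 ≈ 0.66267 (5 s.f.)

0.66267


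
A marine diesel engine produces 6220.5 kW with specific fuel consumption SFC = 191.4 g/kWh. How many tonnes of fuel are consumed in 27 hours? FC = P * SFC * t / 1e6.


Formula: FC (tonnes) = P * SFC * t / 1,000,000
Step 1 — P * SFC * t = 6220.5 * 191.4 * 27 = 32146299.9 g
Step 2 — FC (tonnes) = 32146299.9 / 1,000,000 ≈ 32.146 tonnes (5 s.f.)

32.146 tonnes


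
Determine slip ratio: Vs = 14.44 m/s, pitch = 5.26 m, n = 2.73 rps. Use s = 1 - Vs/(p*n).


Formula: s = 1 - Vs / (p * n)
Step 1 — p * n = 5.26 * 2.73 = 14.3598
Step 2 — Vs / (p*n) = 14.44 / 14.3598 = 1.005585 (6 d.p.)
Step 3 — s = 1 - 1.005585 = -0.005585

-0.005585


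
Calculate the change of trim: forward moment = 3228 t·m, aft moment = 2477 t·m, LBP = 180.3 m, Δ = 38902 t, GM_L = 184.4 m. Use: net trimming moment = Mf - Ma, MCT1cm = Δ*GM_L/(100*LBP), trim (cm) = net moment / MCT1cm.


Formula: net trimming moment = Mf - Ma; MCT1cm = Δ*GM_L/(100*LBP); trim = net moment / MCT1cm
Step 1 — net trimming moment = 3228 - 2477 = 751 t·m
Step 2 — MCT1cm = 38902 * 184.4 / (100 * 180.3) = 397.8663 t·m/cm
Step 3 — trim = 751 / 397.8663 ≈ 1.8876 cm (5 s.f.)

1.8876 cm


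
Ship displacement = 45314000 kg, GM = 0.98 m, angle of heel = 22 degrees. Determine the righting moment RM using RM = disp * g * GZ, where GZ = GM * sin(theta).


Formula: GZ = GM * sin(theta); RM = disp * g * GZ
Step 1 — GZ = 0.98 * sin(22°) = 0.98 * 0.374607 = 0.367115 m
Step 2 — RM = 45314000 * 9.81 * 0.367115 ≈ 163190000 N·m (5 s.f.)

163190000 N·m


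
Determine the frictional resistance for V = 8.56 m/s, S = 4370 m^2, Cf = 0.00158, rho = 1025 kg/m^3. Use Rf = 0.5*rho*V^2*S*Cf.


Formula: Rf = 0.5 * rho * V^2 * S * Cf
Step 1 — V^2 = 8.56^2 = 73.2736
Step 2 — 0.5 * rho * V^2 = 0.5 * 1025 * 73.2736 = 37552.72
Step 3 — Rf = 37552.72 * 4370 * 0.00158 ≈ 259290 N (5 s.f.)

259290 N


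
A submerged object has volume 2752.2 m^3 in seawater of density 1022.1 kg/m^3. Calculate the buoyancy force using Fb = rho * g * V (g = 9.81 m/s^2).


Formula: Fb = rho * g * V
Substituting: Fb = 1022.1 * 9.81 * 2752.2
Intermediate: 1022.1 * 9.81 = 10026.801
Result: Fb = 10026.801 * 2752.2 ≈ 27596000 N (5 s.f.)

27596000 N


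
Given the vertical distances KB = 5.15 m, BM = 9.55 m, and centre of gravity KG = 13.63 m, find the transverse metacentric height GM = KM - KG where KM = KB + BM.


Formula: GM = KB + BM - KG
Step 1 — KM = KB + BM = 5.15 + 9.55 = 14.7 m
Step 2 — GM = KM - KG = 14.7 - 13.63 = 1.07 m

1.07 m


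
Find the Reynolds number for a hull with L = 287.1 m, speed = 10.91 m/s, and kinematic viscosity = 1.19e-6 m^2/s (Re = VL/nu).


Formula: Re = V * L / nu
Step 1 — V * L = 10.91 * 287.1 = 3132.261 m^2/s
Step 2 — Re = 3132.261 / 1.19e-6 = 2.63e+09

2.63e+09


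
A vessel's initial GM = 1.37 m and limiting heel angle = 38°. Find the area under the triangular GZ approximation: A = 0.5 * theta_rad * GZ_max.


Formula: GZ_max = GM * sin(theta); Area = 0.5 * theta_rad * GZ_max
Step 1 — GZ_max = 1.37 * sin(38°) = 1.37 * 0.615661 = 0.843456 m
Step 2 — theta_rad = 38 * pi/180 = 0.663225 rad
Step 3 — Area = 0.5 * 0.663225 * 0.843456 ≈ 0.27970 m·rad (5 s.f.)

0.27970 m·rad


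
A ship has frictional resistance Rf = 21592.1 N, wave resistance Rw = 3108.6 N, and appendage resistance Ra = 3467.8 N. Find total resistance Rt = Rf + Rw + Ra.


Formula: Rt = Rf + Rw + Ra
Substituting: Rt = 21592.1 + 3108.6 + 3467.8
Result: Rt = 28168.5 N

28168.5 N


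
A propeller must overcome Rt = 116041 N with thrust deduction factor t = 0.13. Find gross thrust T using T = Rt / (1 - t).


Formula: T = Rt / (1 - t)
Step 1 — (1 - t) = 1 - 0.13 = 0.87
Step 2 — T = 116041 / 0.87 ≈ 133380 N (5 s.f.)

133380 N


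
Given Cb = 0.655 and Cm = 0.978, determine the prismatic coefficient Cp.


Formula: Cp = Cb / Cm
Substituting: Cp = 0.655 / 0.978
Result: Cp ≈ 0.66973 (5 s.f.)

0.66973


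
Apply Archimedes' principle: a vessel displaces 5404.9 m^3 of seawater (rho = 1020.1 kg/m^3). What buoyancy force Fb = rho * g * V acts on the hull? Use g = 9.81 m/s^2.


Formula: Fb = rho * g * V
Substituting: Fb = 1020.1 * 9.81 * 5404.9
Intermediate: 1020.1 * 9.81 = 10007.181
Result: Fb = 10007.181 * 5404.9 ≈ 54088000 N (5 s.f.)

54088000 N


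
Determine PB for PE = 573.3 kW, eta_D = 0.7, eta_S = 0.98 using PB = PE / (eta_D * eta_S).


Formula: PB = PE / (eta_D * eta_S)
Step 1 — combined efficiency = eta_D * eta_S = 0.7 * 0.98 = 0.686
Step 2 — PB = 573.3 / 0.686 ≈ 835.71 kW (5 s.f.)

835.71 kW


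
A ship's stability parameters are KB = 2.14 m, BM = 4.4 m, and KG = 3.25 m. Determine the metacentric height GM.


Formula: GM = KB + BM - KG
Step 1 — KM = KB + BM = 2.14 + 4.4 = 6.54 m
Step 2 — GM = KM - KG = 6.54 - 3.25 = 3.29 m

3.29 m


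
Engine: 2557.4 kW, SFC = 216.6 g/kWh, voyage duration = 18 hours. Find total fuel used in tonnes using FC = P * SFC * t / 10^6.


Formula: FC (tonnes) = P * SFC * t / 1,000,000
Step 1 — P * SFC * t = 2557.4 * 216.6 * 18 = 9970791.12 g
Step 2 — FC (tonnes) = 9970791.12 / 1,000,000 ≈ 9.9708 tonnes (5 s.f.)

9.9708 tonnes


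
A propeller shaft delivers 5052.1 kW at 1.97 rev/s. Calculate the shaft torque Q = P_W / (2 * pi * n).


Formula: Q = P_W / (2 * pi * n)
Step 1 — P_W = 5052.1 kW * 1000 = 5052100.0 W
Step 2 — 2 * pi * n = 2 * pi * 1.97 = 12.377875
Step 3 — Q = 5052100.0 / 12.377875 ≈ 408160 N·m (5 s.f.)

408160 N·m


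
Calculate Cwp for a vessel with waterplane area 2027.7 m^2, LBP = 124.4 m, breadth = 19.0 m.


Formula: Cwp = Aw / (L * B)
Step 1 — L * B = 124.4 * 19.0 = 2363.6 m^2
Step 2 — Cwp = 2027.7 / 2363.6 ≈ 0.85789 (5 s.f.)

0.85789


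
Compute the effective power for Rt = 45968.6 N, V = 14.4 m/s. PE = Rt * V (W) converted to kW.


Formula: PE = Rt * V / 1000 (kW)
Step 1 — PE (W) = 45968.6 * 14.4 = 661947.84 W
Step 2 — PE (kW) = 661947.84 / 1000 ≈ 661.95 kW (5 s.f.)

661.95 kW


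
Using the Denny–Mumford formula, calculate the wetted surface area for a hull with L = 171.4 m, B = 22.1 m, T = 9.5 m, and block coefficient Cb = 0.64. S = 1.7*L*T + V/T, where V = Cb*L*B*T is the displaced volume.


Formula: S = 1.7*L*T + V/T with V = Cb*L*B*T, i.e. S = L * (1.7*T + Cb*B)
Step 1 — 1.7*T = 1.7 * 9.5 = 16.15 m
Step 2 — Cb*B = 0.64 * 22.1 = 14.144 m
Step 3 — 1.7*T + Cb*B = 16.15 + 14.144 = 30.294 m
Step 4 — S = 171.4 * 30.294 ≈ 5192.4 m^2 (5 s.f.)

5192.4 m^2


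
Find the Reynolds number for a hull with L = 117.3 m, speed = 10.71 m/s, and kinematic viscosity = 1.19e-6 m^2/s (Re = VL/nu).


Formula: Re = V * L / nu
Step 1 — V * L = 10.71 * 117.3 = 1256.283 m^2/s
Step 2 — Re = 1256.283 / 1.19e-6 = 1.06e+09

1.06e+09


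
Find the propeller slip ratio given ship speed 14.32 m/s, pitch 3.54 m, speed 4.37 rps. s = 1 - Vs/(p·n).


Formula: s = 1 - Vs / (p * n)
Step 1 — p * n = 3.54 * 4.37 = 15.4698
Step 2 — Vs / (p*n) = 14.32 / 15.4698 = 0.925675 (6 d.p.)
Step 3 — s = 1 - 0.925675 = 0.074325

0.074325


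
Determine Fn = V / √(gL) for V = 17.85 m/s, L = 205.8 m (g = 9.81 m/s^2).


Formula: Fn = V / sqrt(g * L)
Step 1 — g * L = 9.81 * 205.8 = 2018.898
Step 2 — sqrt(g * L) = sqrt(2018.898) = 44.932149
Step 3 — Fn = 17.85 / 44.932149 ≈ 0.39727 (5 s.f.)

0.39727


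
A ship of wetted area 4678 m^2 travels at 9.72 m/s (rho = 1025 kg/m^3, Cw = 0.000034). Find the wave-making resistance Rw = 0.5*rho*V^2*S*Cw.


Formula: Rw = 0.5 * rho * V^2 * S * Cw
Step 1 — V^2 = 9.72^2 = 94.4784
Step 2 — 0.5 * rho * V^2 = 0.5 * 1025 * 94.4784 = 48420.18
Step 3 — Rw = 48420.18 * 4678 * 0.000034 ≈ 7701.3 N (5 s.f.)

7701.3 N


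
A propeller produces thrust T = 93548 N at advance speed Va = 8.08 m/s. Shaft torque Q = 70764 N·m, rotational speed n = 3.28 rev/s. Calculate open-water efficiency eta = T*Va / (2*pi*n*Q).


Formula: eta = T * Va / (2 * pi * n * Q)
Step 1 — numerator = T * Va = 93548 * 8.08 = 755867.84
Step 2 — 2 * pi * n = 2 * pi * 3.28 = 20.608848
Step 3 — denominator = 20.608848 * 70764 = 1458364.52
Step 4 — eta = 755867.84 / 1458364.52 ≈ 0.51830 (5 s.f.)

0.51830


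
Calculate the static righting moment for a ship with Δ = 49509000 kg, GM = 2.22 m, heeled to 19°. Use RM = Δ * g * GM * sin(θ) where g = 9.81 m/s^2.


Formula: GZ = GM * sin(theta); RM = disp * g * GZ
Step 1 — GZ = 2.22 * sin(19°) = 2.22 * 0.325568 = 0.722761 m
Step 2 — RM = 49509000 * 9.81 * 0.722761 ≈ 351030000 N·m (5 s.f.)

351030000 N·m


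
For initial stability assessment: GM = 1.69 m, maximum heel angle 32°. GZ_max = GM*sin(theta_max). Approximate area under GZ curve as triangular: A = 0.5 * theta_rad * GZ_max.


Formula: GZ_max = GM * sin(theta); Area = 0.5 * theta_rad * GZ_max
Step 1 — GZ_max = 1.69 * sin(32°) = 1.69 * 0.529919 = 0.895563 m
Step 2 — theta_rad = 32 * pi/180 = 0.558505 rad
Step 3 — Area = 0.5 * 0.558505 * 0.895563 ≈ 0.25009 m·rad (5 s.f.)

0.25009 m·rad


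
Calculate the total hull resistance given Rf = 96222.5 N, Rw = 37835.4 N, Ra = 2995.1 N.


Formula: Rt = Rf + Rw + Ra
Substituting: Rt = 96222.5 + 37835.4 + 2995.1
Result: Rt = 137053.0 N

137053.0 N


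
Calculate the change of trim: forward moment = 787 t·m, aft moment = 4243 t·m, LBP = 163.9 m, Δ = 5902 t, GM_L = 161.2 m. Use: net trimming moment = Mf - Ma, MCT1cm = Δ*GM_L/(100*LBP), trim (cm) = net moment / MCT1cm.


Formula: net trimming moment = Mf - Ma; MCT1cm = Δ*GM_L/(100*LBP); trim = net moment / MCT1cm
Step 1 — net trimming moment = 787 - 4243 = -3456 t·m
Step 2 — MCT1cm = 5902 * 161.2 / (100 * 163.9) = 58.0477 t·m/cm
Step 3 — trim = -3456 / 58.0477 ≈ -59.537 cm (5 s.f.)

-59.537 cm


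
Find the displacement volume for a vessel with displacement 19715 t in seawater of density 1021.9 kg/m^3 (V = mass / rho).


Formula: V = mass / rho
Step 1 — convert tonnes to kg: 19715 t * 1000 = 19715000 kg
Step 2 — V = 19715000 / 1021.9 ≈ 19292 m^3 (5 s.f.)

19292 m^3


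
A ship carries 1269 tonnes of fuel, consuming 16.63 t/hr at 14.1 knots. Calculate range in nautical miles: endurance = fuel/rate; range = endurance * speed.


Formula: endurance = fuel / rate; range = endurance * speed
Step 1 — endurance = 1269 / 16.63 = 76.3079 hours
Step 2 — range = 76.3079 * 14.1 ≈ 1075.9 nautical miles (5 s.f.)

1075.9 NM


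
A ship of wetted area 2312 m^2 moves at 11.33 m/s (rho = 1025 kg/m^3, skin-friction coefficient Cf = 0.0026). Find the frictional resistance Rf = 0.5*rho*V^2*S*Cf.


Formula: Rf = 0.5 * rho * V^2 * S * Cf
Step 1 — V^2 = 11.33^2 = 128.3689
Step 2 — 0.5 * rho * V^2 = 0.5 * 1025 * 128.3689 = 65789.06125
Step 3 — Rf = 65789.06125 * 2312 * 0.0026 ≈ 395470 N (5 s.f.)

395470 N


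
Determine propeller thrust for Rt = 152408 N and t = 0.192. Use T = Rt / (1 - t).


Formula: T = Rt / (1 - t)
Step 1 — (1 - t) = 1 - 0.192 = 0.808
Step 2 — T = 152408 / 0.808 ≈ 188620 N (5 s.f.)

188620 N


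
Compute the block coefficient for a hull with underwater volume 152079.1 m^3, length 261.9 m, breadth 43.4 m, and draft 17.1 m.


Formula: Cb = V / (L * B * T)
Step 1 — L * B * T = 261.9 * 43.4 * 17.1 = 194366.466 m^3
Step 2 — Cb = 152079.1 / 194366.466 ≈ 0.78243 (5 s.f.)

0.78243


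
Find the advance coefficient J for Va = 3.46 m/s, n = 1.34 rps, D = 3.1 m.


Formula: J = Va / (n * D)
Step 1 — n * D = 1.34 * 3.1 = 4.154
Step 2 — J = 3.46 / 4.154 ≈ 0.83293 (5 s.f.)

0.83293


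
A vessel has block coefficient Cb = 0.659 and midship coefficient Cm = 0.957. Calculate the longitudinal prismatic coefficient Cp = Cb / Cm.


Formula: Cp = Cb / Cm
Substituting: Cp = 0.659 / 0.957
Result: Cp ≈ 0.68861 (5 s.f.)

0.68861


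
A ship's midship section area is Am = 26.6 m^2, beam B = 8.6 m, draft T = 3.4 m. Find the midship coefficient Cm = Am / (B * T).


Formula: Cm = Am / (B * T)
Step 1 — B * T = 8.6 * 3.4 = 29.24 m^2
Step 2 — Cm = 26.6 / 29.24 ≈ 0.90971 (5 s.f.)

0.90971


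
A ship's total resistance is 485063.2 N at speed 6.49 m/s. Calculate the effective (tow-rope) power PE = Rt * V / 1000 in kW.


Formula: PE = Rt * V / 1000 (kW)
Step 1 — PE (W) = 485063.2 * 6.49 = 3148060.168 W
Step 2 — PE (kW) = 3148060.168 / 1000 ≈ 3148.1 kW (5 s.f.)

3148.1 kW


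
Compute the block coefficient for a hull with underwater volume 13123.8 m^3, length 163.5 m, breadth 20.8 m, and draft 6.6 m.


Formula: Cb = V / (L * B * T)
Step 1 — L * B * T = 163.5 * 20.8 * 6.6 = 22445.28 m^3
Step 2 — Cb = 13123.8 / 22445.28 ≈ 0.58470 (5 s.f.)

0.58470


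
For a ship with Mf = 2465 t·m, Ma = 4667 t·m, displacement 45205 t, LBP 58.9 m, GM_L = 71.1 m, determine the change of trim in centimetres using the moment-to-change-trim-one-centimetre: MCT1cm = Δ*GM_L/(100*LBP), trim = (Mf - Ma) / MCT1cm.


Formula: net trimming moment = Mf - Ma; MCT1cm = Δ*GM_L/(100*LBP); trim = net moment / MCT1cm
Step 1 — net trimming moment = 2465 - 4667 = -2202 t·m
Step 2 — MCT1cm = 45205 * 71.1 / (100 * 58.9) = 545.6834 t·m/cm
Step 3 — trim = -2202 / 545.6834 ≈ -4.0353 cm (5 s.f.)

-4.0353 cm


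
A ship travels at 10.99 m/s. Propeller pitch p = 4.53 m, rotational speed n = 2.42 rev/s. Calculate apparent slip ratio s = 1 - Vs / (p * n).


Formula: s = 1 - Vs / (p * n)
Step 1 — p * n = 4.53 * 2.42 = 10.9626
Step 2 — Vs / (p*n) = 10.99 / 10.9626 = 1.002499 (6 d.p.)
Step 3 — s = 1 - 1.002499 = -0.002499

-0.002499


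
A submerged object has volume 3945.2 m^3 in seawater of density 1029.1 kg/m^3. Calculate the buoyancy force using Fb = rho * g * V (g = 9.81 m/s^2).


Formula: Fb = rho * g * V
Substituting: Fb = 1029.1 * 9.81 * 3945.2
Intermediate: 1029.1 * 9.81 = 10095.471
Result: Fb = 10095.471 * 3945.2 ≈ 39829000 N (5 s.f.)

39829000 N


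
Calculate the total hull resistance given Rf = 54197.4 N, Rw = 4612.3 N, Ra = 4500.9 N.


Formula: Rt = Rf + Rw + Ra
Substituting: Rt = 54197.4 + 4612.3 + 4500.9
Result: Rt = 63310.6 N

63310.6 N


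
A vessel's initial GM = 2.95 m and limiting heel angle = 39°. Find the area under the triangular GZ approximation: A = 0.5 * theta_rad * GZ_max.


Formula: GZ_max = GM * sin(theta); Area = 0.5 * theta_rad * GZ_max
Step 1 — GZ_max = 2.95 * sin(39°) = 2.95 * 0.62932 = 1.856494 m
Step 2 — theta_rad = 39 * pi/180 = 0.680678 rad
Step 3 — Area = 0.5 * 0.680678 * 1.856494 ≈ 0.63184 m·rad (5 s.f.)

0.63184 m·rad


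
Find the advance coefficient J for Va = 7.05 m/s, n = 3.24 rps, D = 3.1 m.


Formula: J = Va / (n * D)
Step 1 — n * D = 3.24 * 3.1 = 10.044
Step 2 — J = 7.05 / 10.044 ≈ 0.70191 (5 s.f.)

0.70191


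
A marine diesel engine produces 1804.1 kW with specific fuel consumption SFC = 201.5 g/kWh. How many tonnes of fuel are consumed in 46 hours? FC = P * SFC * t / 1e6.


Formula: FC (tonnes) = P * SFC * t / 1,000,000
Step 1 — P * SFC * t = 1804.1 * 201.5 * 46 = 16722202.9 g
Step 2 — FC (tonnes) = 16722202.9 / 1,000,000 ≈ 16.722 tonnes (5 s.f.)

16.722 tonnes


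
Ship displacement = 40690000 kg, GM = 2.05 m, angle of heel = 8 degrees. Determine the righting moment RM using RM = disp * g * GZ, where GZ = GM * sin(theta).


Formula: GZ = GM * sin(theta); RM = disp * g * GZ
Step 1 — GZ = 2.05 * sin(8°) = 2.05 * 0.139173 = 0.285305 m
Step 2 — RM = 40690000 * 9.81 * 0.285305 ≈ 113880000 N·m (5 s.f.)

113880000 N·m


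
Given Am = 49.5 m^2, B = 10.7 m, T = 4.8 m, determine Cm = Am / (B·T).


Formula: Cm = Am / (B * T)
Step 1 — B * T = 10.7 * 4.8 = 51.36 m^2
Step 2 — Cm = 49.5 / 51.36 ≈ 0.96379 (5 s.f.)

0.96379


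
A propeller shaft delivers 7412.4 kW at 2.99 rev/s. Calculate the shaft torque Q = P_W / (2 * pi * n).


Formula: Q = P_W / (2 * pi * n)
Step 1 — P_W = 7412.4 kW * 1000 = 7412400.0 W
Step 2 — 2 * pi * n = 2 * pi * 2.99 = 18.786724
Step 3 — Q = 7412400.0 / 18.786724 ≈ 394560 N·m (5 s.f.)

394560 N·m


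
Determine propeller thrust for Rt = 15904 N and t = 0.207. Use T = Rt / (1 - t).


Formula: T = Rt / (1 - t)
Step 1 — (1 - t) = 1 - 0.207 = 0.793
Step 2 — T = 15904 / 0.793 ≈ 20055 N (5 s.f.)

20055 N


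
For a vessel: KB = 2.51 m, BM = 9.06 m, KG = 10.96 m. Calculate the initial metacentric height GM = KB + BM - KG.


Formula: GM = KB + BM - KG
Step 1 — KM = KB + BM = 2.51 + 9.06 = 11.57 m
Step 2 — GM = KM - KG = 11.57 - 10.96 = 0.61 m

0.61 m


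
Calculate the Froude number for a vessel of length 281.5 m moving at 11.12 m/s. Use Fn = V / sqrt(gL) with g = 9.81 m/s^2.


Formula: Fn = V / sqrt(g * L)
Step 1 — g * L = 9.81 * 281.5 = 2761.515
Step 2 — sqrt(g * L) = sqrt(2761.515) = 52.550119
Step 3 — Fn = 11.12 / 52.550119 ≈ 0.21161 (5 s.f.)

0.21161


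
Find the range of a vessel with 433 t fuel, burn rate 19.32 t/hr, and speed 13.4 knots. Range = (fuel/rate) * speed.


Formula: endurance = fuel / rate; range = endurance * speed
Step 1 — endurance = 433 / 19.32 = 22.412 hours
Step 2 — range = 22.412 * 13.4 ≈ 300.32 nautical miles (5 s.f.)

300.32 NM


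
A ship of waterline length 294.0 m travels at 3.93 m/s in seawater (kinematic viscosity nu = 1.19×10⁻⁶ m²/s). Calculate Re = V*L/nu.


Formula: Re = V * L / nu
Step 1 — V * L = 3.93 * 294.0 = 1155.42 m^2/s
Step 2 — Re = 1155.42 / 1.19e-6 = 9.71e+08

9.71e+08


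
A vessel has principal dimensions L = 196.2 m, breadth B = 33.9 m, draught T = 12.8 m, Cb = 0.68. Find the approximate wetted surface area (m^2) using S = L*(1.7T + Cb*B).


Formula: S = 1.7*L*T + V/T with V = Cb*L*B*T, i.e. S = L * (1.7*T + Cb*B)
Step 1 — 1.7*T = 1.7 * 12.8 = 21.76 m
Step 2 — Cb*B = 0.68 * 33.9 = 23.052 m
Step 3 — 1.7*T + Cb*B = 21.76 + 23.052 = 44.812 m
Step 4 — S = 196.2 * 44.812 ≈ 8792.1 m^2 (5 s.f.)

8792.1 m^2


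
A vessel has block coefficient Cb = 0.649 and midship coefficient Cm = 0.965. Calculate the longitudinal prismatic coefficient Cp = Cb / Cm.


Formula: Cp = Cb / Cm
Substituting: Cp = 0.649 / 0.965
Result: Cp ≈ 0.67254 (5 s.f.)

0.67254


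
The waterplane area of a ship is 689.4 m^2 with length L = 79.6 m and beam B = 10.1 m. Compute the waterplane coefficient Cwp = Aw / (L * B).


Formula: Cwp = Aw / (L * B)
Step 1 — L * B = 79.6 * 10.1 = 803.96 m^2
Step 2 — Cwp = 689.4 / 803.96 ≈ 0.85751 (5 s.f.)

0.85751


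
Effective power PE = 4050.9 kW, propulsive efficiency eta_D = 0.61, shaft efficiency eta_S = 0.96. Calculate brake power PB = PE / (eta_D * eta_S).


Formula: PB = PE / (eta_D * eta_S)
Step 1 — combined efficiency = eta_D * eta_S = 0.61 * 0.96 = 0.5856
Step 2 — PB = 4050.9 / 0.5856 ≈ 6917.5 kW (5 s.f.)

6917.5 kW


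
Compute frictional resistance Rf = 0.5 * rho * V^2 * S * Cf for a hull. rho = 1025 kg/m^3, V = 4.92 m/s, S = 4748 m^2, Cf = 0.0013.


Formula: Rf = 0.5 * rho * V^2 * S * Cf
Step 1 — V^2 = 4.92^2 = 24.2064
Step 2 — 0.5 * rho * V^2 = 0.5 * 1025 * 24.2064 = 12405.78
Step 3 — Rf = 12405.78 * 4748 * 0.0013 ≈ 76573 N (5 s.f.)

76573 N


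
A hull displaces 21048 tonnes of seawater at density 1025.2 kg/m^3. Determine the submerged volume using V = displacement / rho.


Formula: V = mass / rho
Step 1 — convert tonnes to kg: 21048 t * 1000 = 21048000 kg
Step 2 — V = 21048000 / 1025.2 ≈ 20531 m^3 (5 s.f.)

20531 m^3


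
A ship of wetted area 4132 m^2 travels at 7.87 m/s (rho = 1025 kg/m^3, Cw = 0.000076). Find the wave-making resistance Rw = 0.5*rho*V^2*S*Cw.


Formula: Rw = 0.5 * rho * V^2 * S * Cw
Step 1 — V^2 = 7.87^2 = 61.9369
Step 2 — 0.5 * rho * V^2 = 0.5 * 1025 * 61.9369 = 31742.66125
Step 3 — Rw = 31742.66125 * 4132 * 0.000076 ≈ 9968.2 N (5 s.f.)

9968.2 N


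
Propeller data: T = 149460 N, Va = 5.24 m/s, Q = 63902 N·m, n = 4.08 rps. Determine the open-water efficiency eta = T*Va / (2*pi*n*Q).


Formula: eta = T * Va / (2 * pi * n * Q)
Step 1 — numerator = T * Va = 149460 * 5.24 = 783170.4
Step 2 — 2 * pi * n = 2 * pi * 4.08 = 25.635396
Step 3 — denominator = 25.635396 * 63902 = 1638153.08
Step 4 — eta = 783170.4 / 1638153.08 ≈ 0.47808 (5 s.f.)

0.47808


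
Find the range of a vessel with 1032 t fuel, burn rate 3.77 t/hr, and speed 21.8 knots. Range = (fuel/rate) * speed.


Formula: endurance = fuel / rate; range = endurance * speed
Step 1 — endurance = 1032 / 3.77 = 273.7401 hours
Step 2 — range = 273.7401 * 21.8 ≈ 5967.5 nautical miles (5 s.f.)

5967.5 NM


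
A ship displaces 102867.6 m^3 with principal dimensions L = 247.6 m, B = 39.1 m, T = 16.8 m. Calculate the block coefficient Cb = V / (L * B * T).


Formula: Cb = V / (L * B * T)
Step 1 — L * B * T = 247.6 * 39.1 * 16.8 = 162643.488 m^3
Step 2 — Cb = 102867.6 / 162643.488 ≈ 0.63247 (5 s.f.)

0.63247


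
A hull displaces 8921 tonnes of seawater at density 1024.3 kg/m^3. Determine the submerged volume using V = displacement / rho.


Formula: V = mass / rho
Step 1 — convert tonnes to kg: 8921 t * 1000 = 8921000 kg
Step 2 — V = 8921000 / 1024.3 ≈ 8709.4 m^3 (5 s.f.)

8709.4 m^3


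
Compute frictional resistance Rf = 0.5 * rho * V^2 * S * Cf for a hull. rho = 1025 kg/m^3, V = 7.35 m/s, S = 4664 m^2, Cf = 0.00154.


Formula: Rf = 0.5 * rho * V^2 * S * Cf
Step 1 — V^2 = 7.35^2 = 54.0225
Step 2 — 0.5 * rho * V^2 = 0.5 * 1025 * 54.0225 = 27686.53125
Step 3 — Rf = 27686.53125 * 4664 * 0.00154 ≈ 198860 N (5 s.f.)

198860 N


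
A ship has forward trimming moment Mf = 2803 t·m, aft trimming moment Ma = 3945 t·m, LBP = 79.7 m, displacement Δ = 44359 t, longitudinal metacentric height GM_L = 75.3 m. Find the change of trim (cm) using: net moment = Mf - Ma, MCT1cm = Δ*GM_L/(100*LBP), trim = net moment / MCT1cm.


Formula: net trimming moment = Mf - Ma; MCT1cm = Δ*GM_L/(100*LBP); trim = net moment / MCT1cm
Step 1 — net trimming moment = 2803 - 3945 = -1142 t·m
Step 2 — MCT1cm = 44359 * 75.3 / (100 * 79.7) = 419.1007 t·m/cm
Step 3 — trim = -1142 / 419.1007 ≈ -2.7249 cm (5 s.f.)

-2.7249 cm


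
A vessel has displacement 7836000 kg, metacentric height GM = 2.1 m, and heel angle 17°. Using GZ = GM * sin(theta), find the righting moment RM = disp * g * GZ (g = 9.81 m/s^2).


Formula: GZ = GM * sin(theta); RM = disp * g * GZ
Step 1 — GZ = 2.1 * sin(17°) = 2.1 * 0.292372 = 0.613981 m
Step 2 — RM = 7836000 * 9.81 * 0.613981 ≈ 47197000 N·m (5 s.f.)

47197000 N·m


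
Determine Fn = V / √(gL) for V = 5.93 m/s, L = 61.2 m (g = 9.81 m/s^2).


Formula: Fn = V / sqrt(g * L)
Step 1 — g * L = 9.81 * 61.2 = 600.372
Step 2 — sqrt(g * L) = sqrt(600.372) = 24.50249
Step 3 — Fn = 5.93 / 24.50249 ≈ 0.24202 (5 s.f.)

0.24202


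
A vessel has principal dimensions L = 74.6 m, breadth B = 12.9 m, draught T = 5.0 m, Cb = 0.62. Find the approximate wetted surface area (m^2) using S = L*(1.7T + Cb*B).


Formula: S = 1.7*L*T + V/T with V = Cb*L*B*T, i.e. S = L * (1.7*T + Cb*B)
Step 1 — 1.7*T = 1.7 * 5.0 = 8.5 m
Step 2 — Cb*B = 0.62 * 12.9 = 7.998 m
Step 3 — 1.7*T + Cb*B = 8.5 + 7.998 = 16.498 m
Step 4 — S = 74.6 * 16.498 ≈ 1230.8 m^2 (5 s.f.)

1230.8 m^2


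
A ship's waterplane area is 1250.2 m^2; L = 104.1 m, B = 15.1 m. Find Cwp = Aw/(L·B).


Formula: Cwp = Aw / (L * B)
Step 1 — L * B = 104.1 * 15.1 = 1571.91 m^2
Step 2 — Cwp = 1250.2 / 1571.91 ≈ 0.79534 (5 s.f.)

0.79534


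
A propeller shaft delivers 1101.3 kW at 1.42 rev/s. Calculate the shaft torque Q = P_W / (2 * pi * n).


Formula: Q = P_W / (2 * pi * n)
Step 1 — P_W = 1101.3 kW * 1000 = 1101300.0 W
Step 2 — 2 * pi * n = 2 * pi * 1.42 = 8.922123
Step 3 — Q = 1101300.0 / 8.922123 ≈ 123430 N·m (5 s.f.)

123430 N·m


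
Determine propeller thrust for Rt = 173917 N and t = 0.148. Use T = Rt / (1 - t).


Formula: T = Rt / (1 - t)
Step 1 — (1 - t) = 1 - 0.148 = 0.852
Step 2 — T = 173917 / 0.852 ≈ 204130 N (5 s.f.)

204130 N


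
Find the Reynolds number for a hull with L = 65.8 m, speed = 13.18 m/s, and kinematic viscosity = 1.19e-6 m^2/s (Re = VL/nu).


Formula: Re = V * L / nu
Step 1 — V * L = 13.18 * 65.8 = 867.244 m^2/s
Step 2 — Re = 867.244 / 1.19e-6 = 7.29e+08

7.29e+08


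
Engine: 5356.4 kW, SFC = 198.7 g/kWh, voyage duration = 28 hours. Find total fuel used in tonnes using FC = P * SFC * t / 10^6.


Formula: FC (tonnes) = P * SFC * t / 1,000,000
Step 1 — P * SFC * t = 5356.4 * 198.7 * 28 = 29800867.04 g
Step 2 — FC (tonnes) = 29800867.04 / 1,000,000 ≈ 29.801 tonnes (5 s.f.)

29.801 tonnes


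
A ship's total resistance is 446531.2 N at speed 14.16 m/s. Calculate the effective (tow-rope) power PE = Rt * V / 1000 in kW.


Formula: PE = Rt * V / 1000 (kW)
Step 1 — PE (W) = 446531.2 * 14.16 = 6322881.792 W
Step 2 — PE (kW) = 6322881.792 / 1000 ≈ 6322.9 kW (5 s.f.)

6322.9 kW


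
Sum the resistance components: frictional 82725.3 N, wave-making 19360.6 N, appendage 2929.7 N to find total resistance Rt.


Formula: Rt = Rf + Rw + Ra
Substituting: Rt = 82725.3 + 19360.6 + 2929.7
Result: Rt = 105015.6 N

105015.6 N


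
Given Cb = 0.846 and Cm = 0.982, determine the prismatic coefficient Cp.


Formula: Cp = Cb / Cm
Substituting: Cp = 0.846 / 0.982
Result: Cp ≈ 0.86151 (5 s.f.)

0.86151


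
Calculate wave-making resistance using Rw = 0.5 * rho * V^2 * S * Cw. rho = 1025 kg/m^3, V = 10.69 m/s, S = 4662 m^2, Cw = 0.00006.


Formula: Rw = 0.5 * rho * V^2 * S * Cw
Step 1 — V^2 = 10.69^2 = 114.2761
Step 2 — 0.5 * rho * V^2 = 0.5 * 1025 * 114.2761 = 58566.50125
Step 3 — Rw = 58566.50125 * 4662 * 0.00006 ≈ 16382 N (5 s.f.)

16382 N


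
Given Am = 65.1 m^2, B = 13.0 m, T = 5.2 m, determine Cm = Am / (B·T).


Formula: Cm = Am / (B * T)
Step 1 — B * T = 13.0 * 5.2 = 67.6 m^2
Step 2 — Cm = 65.1 / 67.6 ≈ 0.96302 (5 s.f.)

0.96302


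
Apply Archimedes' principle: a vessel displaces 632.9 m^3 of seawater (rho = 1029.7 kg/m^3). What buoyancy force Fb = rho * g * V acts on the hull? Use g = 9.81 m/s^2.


Formula: Fb = rho * g * V
Substituting: Fb = 1029.7 * 9.81 * 632.9
Intermediate: 1029.7 * 9.81 = 10101.357
Result: Fb = 10101.357 * 632.9 ≈ 6393100 N (5 s.f.)

6393100 N


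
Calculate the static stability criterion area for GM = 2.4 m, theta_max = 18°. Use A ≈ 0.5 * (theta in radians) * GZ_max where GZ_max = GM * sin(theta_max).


Formula: GZ_max = GM * sin(theta); Area = 0.5 * theta_rad * GZ_max
Step 1 — GZ_max = 2.4 * sin(18°) = 2.4 * 0.309017 = 0.741641 m
Step 2 — theta_rad = 18 * pi/180 = 0.314159 rad
Step 3 — Area = 0.5 * 0.314159 * 0.741641 ≈ 0.11650 m·rad (5 s.f.)

0.11650 m·rad
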